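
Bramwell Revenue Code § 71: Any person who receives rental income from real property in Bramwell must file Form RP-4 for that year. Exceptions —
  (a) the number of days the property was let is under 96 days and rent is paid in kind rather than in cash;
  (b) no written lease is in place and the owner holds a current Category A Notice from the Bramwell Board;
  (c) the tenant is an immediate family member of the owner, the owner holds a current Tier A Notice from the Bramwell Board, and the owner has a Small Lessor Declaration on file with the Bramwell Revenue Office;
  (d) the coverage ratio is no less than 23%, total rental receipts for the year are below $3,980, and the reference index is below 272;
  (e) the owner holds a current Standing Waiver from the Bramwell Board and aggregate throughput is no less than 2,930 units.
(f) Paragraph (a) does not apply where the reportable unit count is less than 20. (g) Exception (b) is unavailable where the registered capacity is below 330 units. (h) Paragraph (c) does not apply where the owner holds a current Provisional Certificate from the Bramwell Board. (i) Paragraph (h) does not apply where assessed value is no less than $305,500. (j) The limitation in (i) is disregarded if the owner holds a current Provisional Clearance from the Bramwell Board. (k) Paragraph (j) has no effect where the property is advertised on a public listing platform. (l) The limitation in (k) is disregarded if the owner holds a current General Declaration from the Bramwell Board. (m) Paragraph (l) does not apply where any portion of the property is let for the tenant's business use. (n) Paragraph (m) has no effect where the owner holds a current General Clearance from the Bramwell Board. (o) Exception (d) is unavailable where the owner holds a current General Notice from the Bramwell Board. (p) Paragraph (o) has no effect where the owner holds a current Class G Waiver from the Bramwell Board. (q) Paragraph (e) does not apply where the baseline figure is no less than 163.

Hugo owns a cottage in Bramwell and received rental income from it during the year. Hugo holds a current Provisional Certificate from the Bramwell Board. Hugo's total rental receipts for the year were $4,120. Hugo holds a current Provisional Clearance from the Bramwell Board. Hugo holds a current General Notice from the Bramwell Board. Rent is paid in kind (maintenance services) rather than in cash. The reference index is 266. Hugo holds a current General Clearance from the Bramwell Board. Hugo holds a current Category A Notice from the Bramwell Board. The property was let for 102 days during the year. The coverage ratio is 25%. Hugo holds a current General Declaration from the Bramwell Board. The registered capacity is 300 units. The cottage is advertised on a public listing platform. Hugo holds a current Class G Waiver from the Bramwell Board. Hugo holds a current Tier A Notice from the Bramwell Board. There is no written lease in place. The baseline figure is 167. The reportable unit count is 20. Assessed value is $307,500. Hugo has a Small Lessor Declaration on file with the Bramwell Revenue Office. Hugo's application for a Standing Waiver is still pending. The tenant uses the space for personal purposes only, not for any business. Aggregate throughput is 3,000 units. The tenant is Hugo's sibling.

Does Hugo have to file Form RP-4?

Exception (a) fails — the number of days the property was let is 102 days, not under 96 days.
All of (b)'s requirements are met (there is no written lease; a current Category A Notice is held). Turning to paragraph (g): (g) operates against (b): the registered capacity is 300 units, below the 330 units limit. So (b) is unavailable.
All of (c)'s requirements are met (the tenant is an immediate family member; a current Tier A Notice is held; a Small Lessor Declaration is on file). But applying paragraphs (h)–(n): (h) operates — a current Provisional Certificate is held. (i) is triggered (assessed value is $307,500, meeting the $305,500 threshold), but is set aside by (j): (j) operates against (i): a current Provisional Clearance is held. (k) would limit (j) — the property is publicly advertised — but (l) sets (k) aside: (l) is engaged — a current General Declaration is held. (m), which would lift (l), does not operate here — the space is used for personal purposes only. So (c) is unavailable.
Exception (d) does not apply: total rental receipts for the year are $4,120, not below $3,980.
Exception (e) requires that the owner holds a current Standing Waiver from the Bramwell Board; but no current Standing Waiver is held, so (e) is unavailable.
No exception displaces § 71.

Yes — Hugo must file Form RP-4.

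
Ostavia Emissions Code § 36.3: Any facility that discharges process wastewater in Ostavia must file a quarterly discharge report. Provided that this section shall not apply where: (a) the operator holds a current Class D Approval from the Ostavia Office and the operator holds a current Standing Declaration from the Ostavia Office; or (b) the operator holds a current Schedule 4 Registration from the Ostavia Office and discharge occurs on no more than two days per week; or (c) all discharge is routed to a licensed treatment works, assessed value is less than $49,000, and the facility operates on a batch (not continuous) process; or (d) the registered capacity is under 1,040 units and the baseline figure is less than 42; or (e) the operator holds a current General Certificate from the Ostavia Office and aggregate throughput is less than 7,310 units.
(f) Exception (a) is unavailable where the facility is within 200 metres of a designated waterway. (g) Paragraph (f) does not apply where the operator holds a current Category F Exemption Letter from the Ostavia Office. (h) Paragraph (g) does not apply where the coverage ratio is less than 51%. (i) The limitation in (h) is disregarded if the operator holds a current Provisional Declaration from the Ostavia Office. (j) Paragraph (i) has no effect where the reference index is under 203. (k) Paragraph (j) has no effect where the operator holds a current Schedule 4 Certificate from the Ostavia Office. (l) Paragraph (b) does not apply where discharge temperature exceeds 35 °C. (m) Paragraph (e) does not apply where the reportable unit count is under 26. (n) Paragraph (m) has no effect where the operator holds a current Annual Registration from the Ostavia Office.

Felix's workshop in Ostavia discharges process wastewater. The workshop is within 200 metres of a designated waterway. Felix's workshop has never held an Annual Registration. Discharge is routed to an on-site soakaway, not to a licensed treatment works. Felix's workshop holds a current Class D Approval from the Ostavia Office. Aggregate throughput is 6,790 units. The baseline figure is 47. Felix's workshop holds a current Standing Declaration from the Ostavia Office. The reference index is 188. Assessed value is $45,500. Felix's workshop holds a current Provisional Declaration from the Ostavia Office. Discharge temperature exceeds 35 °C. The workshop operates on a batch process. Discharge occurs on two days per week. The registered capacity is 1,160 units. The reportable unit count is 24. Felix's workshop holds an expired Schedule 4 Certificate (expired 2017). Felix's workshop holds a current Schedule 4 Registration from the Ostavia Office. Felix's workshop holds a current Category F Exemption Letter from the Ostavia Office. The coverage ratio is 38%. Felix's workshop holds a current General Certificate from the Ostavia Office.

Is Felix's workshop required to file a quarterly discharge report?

Yes — Felix's workshop must file a quarterly discharge report.

Exception (a) is satisfied on its face — a current Class D Approval is held; a current Standing Declaration is held. However, paragraphs (f)–(k) must be considered: (f) is engaged — the workshop is within 200 m of a designated waterway. (g) would limit (f) — a current Category F Exemption Letter is held — but (h) sets (g) aside: (h) is triggered — the coverage ratio is 38%, less than the 51% limit. (i) would limit (h) — a current Provisional Declaration is held — but (j) sets (i) aside: (j) applies — the reference index is 188, under the 203 limit. (k), which would lift (j), is not engaged — the Schedule 4 Certificate is not current. So (a) is unavailable.
All of (b)'s requirements are met (a current Schedule 4 Registration is held; discharge occurs on no more than two days per week). However, paragraph (l) must be considered: (l) is triggered — discharge temperature exceeds 35 °C. Exception (b) does not apply.
Exception (c) fails — discharge is not routed to a licensed treatment works.
Exception (d) fails — the registered capacity is 1,160 units, not under 1,040 units.
Exception (e) is satisfied on its face — a current General Certificate is held; aggregate throughput is 6,790 units, less than the 7,310 units limit. However, paragraphs (m)–(n) must be considered: (m) operates against (e): the reportable unit count is 24, under the 26 limit. (n) is not engaged (no current Annual Registration is held), so (m) stands. Exception (e) does not apply.
No exception is made out. Felix's workshop falls within the general rule.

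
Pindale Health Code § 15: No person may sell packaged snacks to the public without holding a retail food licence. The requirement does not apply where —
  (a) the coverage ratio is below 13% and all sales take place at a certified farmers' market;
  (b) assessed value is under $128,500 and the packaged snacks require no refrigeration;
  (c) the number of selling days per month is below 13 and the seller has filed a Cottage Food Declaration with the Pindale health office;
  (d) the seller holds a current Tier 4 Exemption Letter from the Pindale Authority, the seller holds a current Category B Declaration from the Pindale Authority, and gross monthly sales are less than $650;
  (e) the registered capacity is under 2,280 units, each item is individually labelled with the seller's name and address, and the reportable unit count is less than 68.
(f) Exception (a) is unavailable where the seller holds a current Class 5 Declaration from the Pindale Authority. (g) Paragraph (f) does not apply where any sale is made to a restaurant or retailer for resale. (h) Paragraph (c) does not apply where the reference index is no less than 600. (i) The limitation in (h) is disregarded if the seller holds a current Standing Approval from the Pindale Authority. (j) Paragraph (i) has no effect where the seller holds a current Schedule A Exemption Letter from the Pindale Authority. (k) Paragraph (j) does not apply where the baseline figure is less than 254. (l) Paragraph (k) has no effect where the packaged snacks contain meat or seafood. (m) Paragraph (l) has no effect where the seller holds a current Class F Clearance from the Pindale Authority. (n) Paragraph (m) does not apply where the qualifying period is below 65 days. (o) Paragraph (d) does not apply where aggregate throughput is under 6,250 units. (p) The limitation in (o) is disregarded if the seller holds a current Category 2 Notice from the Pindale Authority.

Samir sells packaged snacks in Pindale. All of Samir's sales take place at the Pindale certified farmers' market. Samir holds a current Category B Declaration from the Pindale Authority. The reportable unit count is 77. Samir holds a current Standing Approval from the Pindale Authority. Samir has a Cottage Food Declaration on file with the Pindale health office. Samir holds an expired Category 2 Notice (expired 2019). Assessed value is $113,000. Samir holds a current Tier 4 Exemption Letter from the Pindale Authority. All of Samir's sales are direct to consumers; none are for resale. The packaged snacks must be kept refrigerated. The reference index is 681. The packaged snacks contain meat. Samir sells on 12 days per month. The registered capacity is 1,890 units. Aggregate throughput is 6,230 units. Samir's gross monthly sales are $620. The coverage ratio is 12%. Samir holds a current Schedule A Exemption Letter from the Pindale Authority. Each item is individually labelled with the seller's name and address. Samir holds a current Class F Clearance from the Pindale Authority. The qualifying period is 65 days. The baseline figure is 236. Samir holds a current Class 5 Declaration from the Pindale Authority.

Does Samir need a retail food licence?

No — exception (c) applies; Samir is not required to hold a retail food licence.

Exception (a) is satisfied on its face — the coverage ratio is 12%, below the 13% limit; all sales are at a certified farmers' market. But applying paragraphs (f)–(g): (f) operates against (a): a current Class 5 Declaration is held. (g), which would lift (f), does not operate here — no sales are for resale. So (a) is unavailable.
Exception (b) fails — the packaged snacks require refrigeration.
All of (c)'s requirements are met (the number of selling days per month is 12, below the 13 limit; a Cottage Food Declaration is on file). Under paragraphs (h)–(n): (h) applies (the reference index is 681, meeting the 600 threshold), but is displaced by (i): (i) operates against (h): a current Standing Approval is held. (j) applies (a current Schedule A Exemption Letter is held), but is set aside by (k): (k) operates against (j): the baseline figure is 236, less than the 254 limit. (l) is triggered (the packaged snacks contain meat), but is displaced by (m): (m) operates against (l): a current Class F Clearance is held. (n), which would lift (m), is inapplicable — the qualifying period is 65 days, not below 65 days. (c) remains available.
Exception (d) is satisfied on its face — a current Tier 4 Exemption Letter is held; a current Category B Declaration is held; gross monthly sales are $620, less than the $650 limit. But: (o) operates — aggregate throughput is 6,230 units, under the 6,250 units limit. (p), which would lift (o), does not operate here — the Category 2 Notice is not current. (d) is therefore removed.
Exception (e) fails — the reportable unit count is 77, not less than 68.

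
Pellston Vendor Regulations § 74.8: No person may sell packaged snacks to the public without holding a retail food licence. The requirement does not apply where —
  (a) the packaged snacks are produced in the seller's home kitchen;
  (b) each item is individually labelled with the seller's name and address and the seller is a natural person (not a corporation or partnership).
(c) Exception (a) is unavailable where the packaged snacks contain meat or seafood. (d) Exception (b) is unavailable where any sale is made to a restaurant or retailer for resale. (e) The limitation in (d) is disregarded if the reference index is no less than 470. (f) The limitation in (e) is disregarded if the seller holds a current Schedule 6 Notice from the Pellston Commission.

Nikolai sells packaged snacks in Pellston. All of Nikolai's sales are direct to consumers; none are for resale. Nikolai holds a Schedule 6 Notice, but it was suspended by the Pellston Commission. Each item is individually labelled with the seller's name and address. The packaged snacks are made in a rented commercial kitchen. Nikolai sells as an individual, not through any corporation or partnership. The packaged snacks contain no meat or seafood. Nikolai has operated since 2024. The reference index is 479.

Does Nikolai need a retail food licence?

Exception (a) fails — the packaged snacks are made in a commercial kitchen, not a home kitchen.
All of (b)'s requirements are met (items are individually labelled; the seller is a natural person). Considering the limiting provisions: (d), which would limit (b), is not engaged: no sales are for resale. So (b) applies.

No — exception (b) applies; Nikolai is not required to hold a retail food licence.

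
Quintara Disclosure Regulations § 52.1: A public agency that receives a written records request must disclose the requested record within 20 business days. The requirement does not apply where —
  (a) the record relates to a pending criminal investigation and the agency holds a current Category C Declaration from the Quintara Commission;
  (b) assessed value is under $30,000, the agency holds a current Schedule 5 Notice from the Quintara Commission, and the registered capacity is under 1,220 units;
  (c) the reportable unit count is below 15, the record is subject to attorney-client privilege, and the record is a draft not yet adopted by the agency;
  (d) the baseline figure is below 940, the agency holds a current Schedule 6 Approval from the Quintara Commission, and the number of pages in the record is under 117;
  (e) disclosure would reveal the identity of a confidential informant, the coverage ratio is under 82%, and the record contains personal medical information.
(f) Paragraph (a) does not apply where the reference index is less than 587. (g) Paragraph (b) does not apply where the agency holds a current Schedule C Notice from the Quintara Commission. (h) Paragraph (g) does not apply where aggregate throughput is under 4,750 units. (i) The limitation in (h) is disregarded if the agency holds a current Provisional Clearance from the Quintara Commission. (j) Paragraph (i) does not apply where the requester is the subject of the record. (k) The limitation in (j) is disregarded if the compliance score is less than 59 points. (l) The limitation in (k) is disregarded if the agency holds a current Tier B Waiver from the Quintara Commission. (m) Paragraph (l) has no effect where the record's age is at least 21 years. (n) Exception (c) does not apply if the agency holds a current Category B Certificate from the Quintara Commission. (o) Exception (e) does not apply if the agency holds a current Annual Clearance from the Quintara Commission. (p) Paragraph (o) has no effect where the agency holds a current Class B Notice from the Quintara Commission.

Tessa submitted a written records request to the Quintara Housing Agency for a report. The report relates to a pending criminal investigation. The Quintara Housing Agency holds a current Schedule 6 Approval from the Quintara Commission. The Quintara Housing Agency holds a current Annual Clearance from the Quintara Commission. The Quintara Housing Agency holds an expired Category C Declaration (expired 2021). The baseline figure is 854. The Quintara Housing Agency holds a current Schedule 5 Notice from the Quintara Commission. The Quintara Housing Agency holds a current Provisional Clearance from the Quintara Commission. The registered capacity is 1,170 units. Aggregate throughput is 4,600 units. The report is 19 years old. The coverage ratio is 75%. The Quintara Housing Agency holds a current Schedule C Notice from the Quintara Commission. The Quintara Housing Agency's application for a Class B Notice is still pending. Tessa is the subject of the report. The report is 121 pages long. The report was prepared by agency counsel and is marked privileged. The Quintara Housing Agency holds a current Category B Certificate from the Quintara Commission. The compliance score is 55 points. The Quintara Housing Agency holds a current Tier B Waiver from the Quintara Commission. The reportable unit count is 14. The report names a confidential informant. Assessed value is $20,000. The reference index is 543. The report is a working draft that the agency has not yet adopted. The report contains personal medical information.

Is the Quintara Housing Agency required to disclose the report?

Exception (a) does not apply: the Category C Declaration is not current.
Exception (b)'s conditions are all satisfied: assessed value is $20,000, under the $30,000 limit; a current Schedule 5 Notice is held; the registered capacity is 1,170 units, under the 1,220 units limit. Considering the limiting provisions: (g) would limit (b) — a current Schedule C Notice is held — but (h) sets (g) aside: (h) is engaged — aggregate throughput is 4,600 units, under the 4,750 units limit. (i) is engaged (a current Provisional Clearance is held), but yields to (j): (j) applies — Tessa is the subject of the report. (k) is engaged (the compliance score is 55 points, less than the 59 points limit), but yields to (l): (l) applies — a current Tier B Waiver is held. (m), which would lift (l), is not triggered — the record's age is 19 years, short of 21 years. Exception (b) stands.
Exception (c) is satisfied on its face — the reportable unit count is 14, below the 15 limit; the report is privileged; the report is an unadopted draft. But: (n) operates against (c): a current Category B Certificate is held. Exception (c) does not apply.
Exception (d) does not apply: the number of pages in the record is 121, not under 117.
Exception (e)'s conditions are all satisfied: the report names a confidential informant; the coverage ratio is 75%, under the 82% limit; the report contains personal medical information. Turning to paragraphs (o)–(p): (o) operates against (e): a current Annual Clearance is held. (p), which would lift (o), does not operate here — the Class B Notice is not current. So (e) is unavailable.

No — exception (b) applies; the Quintara Housing Agency is not required to disclose the report.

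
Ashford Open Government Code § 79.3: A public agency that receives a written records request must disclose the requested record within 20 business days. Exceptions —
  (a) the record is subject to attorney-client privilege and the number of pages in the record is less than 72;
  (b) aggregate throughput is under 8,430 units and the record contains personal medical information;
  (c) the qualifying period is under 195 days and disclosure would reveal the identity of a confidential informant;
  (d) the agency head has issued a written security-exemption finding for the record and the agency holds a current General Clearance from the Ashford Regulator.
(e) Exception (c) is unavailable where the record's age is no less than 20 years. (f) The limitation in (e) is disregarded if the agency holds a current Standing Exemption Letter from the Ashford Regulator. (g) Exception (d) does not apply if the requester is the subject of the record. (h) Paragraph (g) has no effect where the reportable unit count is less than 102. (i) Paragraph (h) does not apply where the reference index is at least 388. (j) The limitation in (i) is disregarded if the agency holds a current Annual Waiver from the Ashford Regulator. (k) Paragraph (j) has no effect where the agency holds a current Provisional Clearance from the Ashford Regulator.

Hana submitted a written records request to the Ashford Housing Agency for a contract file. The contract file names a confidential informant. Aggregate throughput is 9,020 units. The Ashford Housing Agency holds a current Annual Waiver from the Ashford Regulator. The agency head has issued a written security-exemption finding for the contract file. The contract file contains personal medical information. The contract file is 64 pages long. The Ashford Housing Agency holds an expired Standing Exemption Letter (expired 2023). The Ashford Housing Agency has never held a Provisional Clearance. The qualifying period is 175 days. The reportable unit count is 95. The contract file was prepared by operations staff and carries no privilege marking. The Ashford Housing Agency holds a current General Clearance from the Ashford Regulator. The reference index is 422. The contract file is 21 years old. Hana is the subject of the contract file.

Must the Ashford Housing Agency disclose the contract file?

Exception (a) fails — the contract file carries no privilege marking.
Exception (b) fails — aggregate throughput is 9,020 units, not under 8,430 units.
Exception (c)'s conditions are all satisfied: the qualifying period is 175 days, under the 195 days limit; the contract file names a confidential informant. Turning to paragraphs (e)–(f): (e) is triggered — the record's age is 21 years, meeting the 20 years threshold. (f) is not engaged (no current Standing Exemption Letter is held), so (e) stands. So (c) is unavailable.
All of (d)'s requirements are met (a written security-exemption finding has been issued; a current General Clearance is held). Under paragraphs (g)–(k): (g) would limit (d) — Hana is the subject of the contract file — but (h) sets (g) aside: (h) operates against (g): the reportable unit count is 95, less than the 102 limit. (i) is engaged (the reference index is 422, meeting the 388 threshold), but is set aside by (j): (j) is triggered — a current Annual Waiver is held. (k) is inapplicable (no current Provisional Clearance is held), so (j) stands. (d) remains available.

No — exception (d) applies; the Ashford Housing Agency is not required to disclose the contract file.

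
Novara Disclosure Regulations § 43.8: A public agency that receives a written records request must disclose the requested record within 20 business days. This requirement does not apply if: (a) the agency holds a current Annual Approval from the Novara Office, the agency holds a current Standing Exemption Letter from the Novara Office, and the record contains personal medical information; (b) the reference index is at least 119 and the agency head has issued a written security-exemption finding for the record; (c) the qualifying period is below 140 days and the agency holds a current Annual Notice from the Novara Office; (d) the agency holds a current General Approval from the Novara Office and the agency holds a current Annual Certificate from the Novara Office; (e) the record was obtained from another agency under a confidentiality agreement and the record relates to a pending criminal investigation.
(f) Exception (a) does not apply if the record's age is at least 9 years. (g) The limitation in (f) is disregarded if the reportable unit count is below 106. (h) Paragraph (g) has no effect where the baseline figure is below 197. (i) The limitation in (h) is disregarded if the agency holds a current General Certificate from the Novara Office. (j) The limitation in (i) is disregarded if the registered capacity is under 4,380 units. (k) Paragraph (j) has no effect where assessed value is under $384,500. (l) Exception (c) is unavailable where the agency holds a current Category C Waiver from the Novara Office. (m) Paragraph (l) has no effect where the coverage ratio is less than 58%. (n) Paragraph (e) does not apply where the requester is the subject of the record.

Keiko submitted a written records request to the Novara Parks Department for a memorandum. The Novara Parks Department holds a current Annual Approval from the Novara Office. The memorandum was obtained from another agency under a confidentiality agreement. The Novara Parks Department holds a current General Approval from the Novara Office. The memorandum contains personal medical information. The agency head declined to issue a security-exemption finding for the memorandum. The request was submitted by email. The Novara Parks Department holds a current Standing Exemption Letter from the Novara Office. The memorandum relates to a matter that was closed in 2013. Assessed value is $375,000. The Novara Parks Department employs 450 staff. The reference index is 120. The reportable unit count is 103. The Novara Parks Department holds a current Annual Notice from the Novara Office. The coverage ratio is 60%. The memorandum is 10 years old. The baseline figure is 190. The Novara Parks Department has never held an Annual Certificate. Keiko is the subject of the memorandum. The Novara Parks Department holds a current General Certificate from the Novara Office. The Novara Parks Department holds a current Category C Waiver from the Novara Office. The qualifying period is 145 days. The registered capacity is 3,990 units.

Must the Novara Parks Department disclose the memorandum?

No — exception (a) applies; the Novara Parks Department is not required to disclose the memorandum.

Exception (a)'s conditions are all satisfied: a current Annual Approval is held; a current Standing Exemption Letter is held; the memorandum contains personal medical information. Applying paragraphs (f)–(k): (f) is engaged (the record's age is 10 years, meeting the 9 years threshold), but is itself disapplied by (g): (g) operates — the reportable unit count is 103, below the 106 limit. (h) would limit (g) — the baseline figure is 190, below the 197 limit — but (i) sets (h) aside: (i) operates against (h): a current General Certificate is held. (j) is triggered (the registered capacity is 3,990 units, under the 4,380 units limit), but yields to (k): (k) is engaged — assessed value is $375,000, under the $384,500 limit. Exception (a) stands.
Exception (b) does not apply: the agency head declined to issue a security-exemption finding.
Exception (c) does not apply: the qualifying period is 145 days, not below 140 days.
Exception (d) fails — the Annual Certificate is not current.
Exception (e) requires that the record relates to a pending criminal investigation; but the memorandum relates to a closed matter, so (e) is unavailable.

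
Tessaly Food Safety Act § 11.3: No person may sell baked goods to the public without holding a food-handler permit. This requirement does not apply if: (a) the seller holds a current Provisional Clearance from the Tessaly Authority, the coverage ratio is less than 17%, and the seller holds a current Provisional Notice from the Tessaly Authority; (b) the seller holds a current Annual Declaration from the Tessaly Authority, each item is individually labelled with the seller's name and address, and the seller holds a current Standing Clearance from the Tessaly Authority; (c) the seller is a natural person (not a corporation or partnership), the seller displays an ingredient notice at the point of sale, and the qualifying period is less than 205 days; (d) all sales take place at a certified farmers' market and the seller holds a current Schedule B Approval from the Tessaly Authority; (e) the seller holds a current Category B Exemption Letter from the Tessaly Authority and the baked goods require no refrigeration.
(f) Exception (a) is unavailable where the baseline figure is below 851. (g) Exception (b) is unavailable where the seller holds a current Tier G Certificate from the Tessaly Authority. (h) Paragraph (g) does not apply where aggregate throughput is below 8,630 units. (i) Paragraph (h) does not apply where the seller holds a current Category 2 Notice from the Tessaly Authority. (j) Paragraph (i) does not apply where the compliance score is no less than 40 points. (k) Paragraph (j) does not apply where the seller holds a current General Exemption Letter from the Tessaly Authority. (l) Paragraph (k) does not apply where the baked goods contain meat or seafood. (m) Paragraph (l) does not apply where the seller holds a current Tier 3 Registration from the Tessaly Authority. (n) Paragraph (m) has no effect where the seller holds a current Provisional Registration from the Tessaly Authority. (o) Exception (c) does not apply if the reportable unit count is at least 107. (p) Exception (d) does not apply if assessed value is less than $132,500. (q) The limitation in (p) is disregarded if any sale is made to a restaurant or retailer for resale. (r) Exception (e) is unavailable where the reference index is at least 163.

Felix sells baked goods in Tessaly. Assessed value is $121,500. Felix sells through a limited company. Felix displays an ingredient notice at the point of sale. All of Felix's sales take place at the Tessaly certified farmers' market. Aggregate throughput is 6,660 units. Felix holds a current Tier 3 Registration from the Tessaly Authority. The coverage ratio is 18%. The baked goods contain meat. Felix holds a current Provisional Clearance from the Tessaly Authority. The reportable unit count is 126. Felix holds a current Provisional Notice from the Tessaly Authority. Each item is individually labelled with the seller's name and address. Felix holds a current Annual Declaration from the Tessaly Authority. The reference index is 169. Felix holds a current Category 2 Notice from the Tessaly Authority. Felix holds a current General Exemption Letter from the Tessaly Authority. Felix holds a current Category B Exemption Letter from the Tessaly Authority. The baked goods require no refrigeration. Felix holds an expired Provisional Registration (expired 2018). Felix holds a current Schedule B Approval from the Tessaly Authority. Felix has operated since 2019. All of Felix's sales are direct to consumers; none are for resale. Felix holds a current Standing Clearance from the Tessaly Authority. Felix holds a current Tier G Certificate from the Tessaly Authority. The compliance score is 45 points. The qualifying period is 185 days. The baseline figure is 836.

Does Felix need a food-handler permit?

Yes — Felix must hold a food-handler permit.

Exception (a) requires that the coverage ratio is less than 17%; but the coverage ratio is 18%, not less than 17%, so (a) is unavailable.
Exception (b)'s conditions are all satisfied: a current Annual Declaration is held; items are individually labelled; a current Standing Clearance is held. But: (g) is engaged — a current Tier G Certificate is held. (h) is engaged (aggregate throughput is 6,660 units, below the 8,630 units limit), but is itself disapplied by (i): (i) operates — a current Category 2 Notice is held. (j) is engaged (the compliance score is 45 points, meeting the 40 points threshold), but is displaced by (k): (k) operates against (j): a current General Exemption Letter is held. (l) applies (the baked goods contain meat), but yields to (m): (m) applies — a current Tier 3 Registration is held. (n), which would lift (m), is inapplicable — the Provisional Registration is not current. (b) is therefore removed.
Exception (c) requires that the seller is a natural person (not a corporation or partnership); but the seller operates through a limited company, so (c) is unavailable.
Exception (d) is satisfied on its face — all sales are at a certified farmers' market; a current Schedule B Approval is held. But: (p) operates against (d): assessed value is $121,500, less than the $132,500 limit. (q), which would lift (p), is inapplicable — no sales are for resale. So (d) is unavailable.
Exception (e) is satisfied on its face — a current Category B Exemption Letter is held; the baked goods are shelf-stable. But: (r) operates against (e): the reference index is 169, meeting the 163 threshold. So (e) is unavailable.
Every exception is unavailable, so the rule governs.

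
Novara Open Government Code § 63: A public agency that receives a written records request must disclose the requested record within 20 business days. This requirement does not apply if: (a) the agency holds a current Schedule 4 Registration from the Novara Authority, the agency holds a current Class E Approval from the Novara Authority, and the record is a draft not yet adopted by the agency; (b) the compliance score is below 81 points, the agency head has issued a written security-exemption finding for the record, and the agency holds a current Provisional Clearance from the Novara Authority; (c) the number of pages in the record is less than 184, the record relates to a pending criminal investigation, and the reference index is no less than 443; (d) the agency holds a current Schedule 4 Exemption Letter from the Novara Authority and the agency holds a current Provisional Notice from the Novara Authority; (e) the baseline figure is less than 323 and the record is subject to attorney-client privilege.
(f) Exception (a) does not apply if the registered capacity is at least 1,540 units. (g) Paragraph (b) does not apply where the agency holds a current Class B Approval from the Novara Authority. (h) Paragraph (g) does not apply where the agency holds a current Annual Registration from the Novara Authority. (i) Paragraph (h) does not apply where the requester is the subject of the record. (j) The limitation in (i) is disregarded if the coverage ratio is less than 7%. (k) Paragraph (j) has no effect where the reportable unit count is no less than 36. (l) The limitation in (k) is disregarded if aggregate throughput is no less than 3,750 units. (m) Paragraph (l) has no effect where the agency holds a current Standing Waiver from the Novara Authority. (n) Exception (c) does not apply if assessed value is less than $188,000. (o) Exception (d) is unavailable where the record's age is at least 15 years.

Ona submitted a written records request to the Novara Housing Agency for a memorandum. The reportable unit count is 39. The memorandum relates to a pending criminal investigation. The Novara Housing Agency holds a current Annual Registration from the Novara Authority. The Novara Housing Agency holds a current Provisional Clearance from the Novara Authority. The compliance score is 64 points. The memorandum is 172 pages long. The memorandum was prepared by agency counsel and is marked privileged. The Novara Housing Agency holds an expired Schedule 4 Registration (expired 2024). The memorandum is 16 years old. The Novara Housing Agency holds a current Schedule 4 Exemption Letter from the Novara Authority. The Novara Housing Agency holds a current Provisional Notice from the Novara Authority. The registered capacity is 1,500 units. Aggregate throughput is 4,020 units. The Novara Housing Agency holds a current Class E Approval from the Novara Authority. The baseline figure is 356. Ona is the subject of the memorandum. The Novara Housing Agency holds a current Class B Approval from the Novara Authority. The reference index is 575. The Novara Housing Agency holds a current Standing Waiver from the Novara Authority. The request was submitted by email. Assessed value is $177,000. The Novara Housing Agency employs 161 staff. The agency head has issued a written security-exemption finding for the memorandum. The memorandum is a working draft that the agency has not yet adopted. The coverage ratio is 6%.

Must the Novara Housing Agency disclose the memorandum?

Yes — the Novara Housing Agency must disclose the memorandum.

Exception (a) fails — the Schedule 4 Registration is not current.
All of (b)'s requirements are met (the compliance score is 64 points, below the 81 points limit; a written security-exemption finding has been issued; a current Provisional Clearance is held). However, paragraphs (g)–(m) must be considered: (g) is engaged — a current Class B Approval is held. (h) is engaged (a current Annual Registration is held), but yields to (i): (i) operates — Ona is the subject of the memorandum. (j) would limit (i) — the coverage ratio is 6%, less than the 7% limit — but (k) sets (j) aside: (k) operates against (j): the reportable unit count is 39, meeting the 36 threshold. (l) is engaged (aggregate throughput is 4,020 units, meeting the 3,750 units threshold), but is itself disapplied by (m): (m) is triggered — a current Standing Waiver is held. (b) is therefore removed.
Exception (c): the number of pages in the record is 172, less than the 184 limit; the memorandum relates to a pending investigation; the reference index is 575, meeting the 443 threshold — every condition holds. Turning to paragraph (n): (n) operates against (c): assessed value is $177,000, less than the $188,000 limit. (c) is therefore removed.
Exception (d): a current Schedule 4 Exemption Letter is held; a current Provisional Notice is held — every condition holds. But: (o) is engaged — the record's age is 16 years, meeting the 15 years threshold. So (d) is unavailable.
Exception (e) does not apply: the baseline figure is 356, not less than 323.
Every exception is unavailable, so the rule governs.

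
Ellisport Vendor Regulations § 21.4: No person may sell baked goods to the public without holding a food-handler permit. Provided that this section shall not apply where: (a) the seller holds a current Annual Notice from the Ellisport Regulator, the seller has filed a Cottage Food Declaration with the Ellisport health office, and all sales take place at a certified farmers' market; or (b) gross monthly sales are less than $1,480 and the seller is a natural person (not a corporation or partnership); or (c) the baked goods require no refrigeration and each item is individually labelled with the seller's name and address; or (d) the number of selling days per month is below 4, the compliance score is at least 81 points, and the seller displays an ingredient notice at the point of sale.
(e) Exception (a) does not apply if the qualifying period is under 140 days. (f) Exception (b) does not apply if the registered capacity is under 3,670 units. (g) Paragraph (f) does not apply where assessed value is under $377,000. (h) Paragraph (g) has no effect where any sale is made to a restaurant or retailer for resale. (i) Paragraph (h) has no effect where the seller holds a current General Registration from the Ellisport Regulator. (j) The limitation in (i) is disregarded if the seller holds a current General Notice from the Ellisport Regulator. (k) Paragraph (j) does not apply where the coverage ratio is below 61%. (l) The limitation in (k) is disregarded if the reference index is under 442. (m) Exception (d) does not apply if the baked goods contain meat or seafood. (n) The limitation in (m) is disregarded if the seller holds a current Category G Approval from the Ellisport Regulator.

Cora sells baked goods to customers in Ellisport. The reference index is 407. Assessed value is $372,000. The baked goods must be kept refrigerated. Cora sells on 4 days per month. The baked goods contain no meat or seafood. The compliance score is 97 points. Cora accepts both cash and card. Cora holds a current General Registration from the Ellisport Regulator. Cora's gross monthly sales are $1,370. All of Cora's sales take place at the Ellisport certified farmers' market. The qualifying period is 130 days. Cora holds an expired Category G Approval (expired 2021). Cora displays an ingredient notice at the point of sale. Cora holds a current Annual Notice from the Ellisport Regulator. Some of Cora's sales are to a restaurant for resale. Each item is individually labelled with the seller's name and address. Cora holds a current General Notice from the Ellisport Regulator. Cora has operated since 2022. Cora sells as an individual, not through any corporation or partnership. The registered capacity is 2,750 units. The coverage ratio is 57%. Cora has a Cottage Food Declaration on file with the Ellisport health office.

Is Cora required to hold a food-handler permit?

Yes — Cora must hold a food-handler permit.

Exception (a): a current Annual Notice is held; a Cottage Food Declaration is on file; all sales are at a certified farmers' market — every condition holds. But applying paragraph (e): (e) operates against (a): the qualifying period is 130 days, under the 140 days limit. (a) is therefore removed.
Exception (b)'s conditions are all satisfied: gross monthly sales are $1,370, less than the $1,480 limit; the seller is a natural person. But: (f) is engaged — the registered capacity is 2,750 units, under the 3,670 units limit. (g) operates (assessed value is $372,000, under the $377,000 limit), but is itself disapplied by (h): (h) operates against (g): some sales are to a restaurant for resale. (i) would limit (h) — a current General Registration is held — but (j) sets (i) aside: (j) operates — a current General Notice is held. (k) operates (the coverage ratio is 57%, below the 61% limit), but yields to (l): (l) operates — the reference index is 407, under the 442 limit. Exception (b) does not apply.
Exception (c) fails — the baked goods require refrigeration.
Exception (d) requires that the number of selling days per month is below 4; but the number of selling days per month is 4, not below 4, so (d) is unavailable.
No exception is made out. Cora falls within the general rule.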